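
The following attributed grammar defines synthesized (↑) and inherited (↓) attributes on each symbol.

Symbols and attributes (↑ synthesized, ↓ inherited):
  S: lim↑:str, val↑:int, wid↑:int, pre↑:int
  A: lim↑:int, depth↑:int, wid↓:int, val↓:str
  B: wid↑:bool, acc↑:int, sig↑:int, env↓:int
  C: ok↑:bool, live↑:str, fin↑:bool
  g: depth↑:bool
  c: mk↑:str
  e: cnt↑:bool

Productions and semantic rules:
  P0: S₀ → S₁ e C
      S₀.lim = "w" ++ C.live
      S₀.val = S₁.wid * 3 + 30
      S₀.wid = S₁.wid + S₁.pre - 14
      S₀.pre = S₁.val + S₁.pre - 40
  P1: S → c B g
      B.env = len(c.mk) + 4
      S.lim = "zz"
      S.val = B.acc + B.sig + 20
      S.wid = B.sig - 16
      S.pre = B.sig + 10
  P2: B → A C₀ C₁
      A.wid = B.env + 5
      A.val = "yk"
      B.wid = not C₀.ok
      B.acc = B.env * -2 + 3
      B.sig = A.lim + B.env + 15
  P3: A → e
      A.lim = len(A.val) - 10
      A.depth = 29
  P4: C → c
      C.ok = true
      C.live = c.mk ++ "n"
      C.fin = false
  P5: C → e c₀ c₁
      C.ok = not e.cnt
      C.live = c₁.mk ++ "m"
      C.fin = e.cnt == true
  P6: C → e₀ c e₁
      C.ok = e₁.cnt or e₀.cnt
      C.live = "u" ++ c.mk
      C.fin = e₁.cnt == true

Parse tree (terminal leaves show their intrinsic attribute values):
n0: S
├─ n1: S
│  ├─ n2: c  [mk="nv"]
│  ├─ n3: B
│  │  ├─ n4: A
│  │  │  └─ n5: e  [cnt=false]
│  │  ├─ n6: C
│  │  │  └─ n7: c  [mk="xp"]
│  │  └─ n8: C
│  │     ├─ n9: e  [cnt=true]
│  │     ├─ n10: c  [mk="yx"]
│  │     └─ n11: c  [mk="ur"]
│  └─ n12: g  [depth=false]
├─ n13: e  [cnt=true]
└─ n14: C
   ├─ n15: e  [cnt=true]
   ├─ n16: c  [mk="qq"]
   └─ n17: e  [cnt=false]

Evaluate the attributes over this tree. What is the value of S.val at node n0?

21

1. n2.mk = "nv"  [terminal]
2. n3.env = 6  [len(c.mk) + 4]
3. n4.wid = 11  [B.env + 5]
4. n4.val = "yk"  ["yk"]
5. n5.cnt = false  [terminal]
6. n4.lim = -8  [len(A.val) - 10]
7. n4.depth = 29  [29]
8. n7.mk = "xp"  [terminal]
9. n6.ok = true  [true]
10. n6.live = "xpn"  [c.mk ++ "n"]
11. n6.fin = false  [false]
12. n9.cnt = true  [terminal]
13. n10.mk = "yx"  [terminal]
14. n11.mk = "ur"  [terminal]
15. n8.ok = false  [not e.cnt]
16. n8.live = "urm"  [c₁.mk ++ "m"]
17. n8.fin = true  [e.cnt == true]
18. n3.wid = false  [not C₀.ok]
19. n3.acc = -9  [B.env * -2 + 3]
20. n3.sig = 13  [A.lim + B.env + 15]
21. n12.depth = false  [terminal]
22. n1.lim = "zz"  ["zz"]
23. n1.val = 24  [B.acc + B.sig + 20]
24. n1.wid = -3  [B.sig - 16]
25. n1.pre = 23  [B.sig + 10]
26. n13.cnt = true  [terminal]
27. n15.cnt = true  [terminal]
28. n16.mk = "qq"  [terminal]
29. n17.cnt = false  [terminal]
30. n14.ok = true  [e₁.cnt or e₀.cnt]
31. n14.live = "uqq"  ["u" ++ c.mk]
32. n14.fin = false  [e₁.cnt == true]
33. n0.lim = "wuqq"  ["w" ++ C.live]
34. n0.val = 21  [S₁.wid * 3 + 30]
35. n0.wid = 6  [S₁.wid + S₁.pre - 14]
36. n0.pre = 7  [S₁.val + S₁.pre - 40]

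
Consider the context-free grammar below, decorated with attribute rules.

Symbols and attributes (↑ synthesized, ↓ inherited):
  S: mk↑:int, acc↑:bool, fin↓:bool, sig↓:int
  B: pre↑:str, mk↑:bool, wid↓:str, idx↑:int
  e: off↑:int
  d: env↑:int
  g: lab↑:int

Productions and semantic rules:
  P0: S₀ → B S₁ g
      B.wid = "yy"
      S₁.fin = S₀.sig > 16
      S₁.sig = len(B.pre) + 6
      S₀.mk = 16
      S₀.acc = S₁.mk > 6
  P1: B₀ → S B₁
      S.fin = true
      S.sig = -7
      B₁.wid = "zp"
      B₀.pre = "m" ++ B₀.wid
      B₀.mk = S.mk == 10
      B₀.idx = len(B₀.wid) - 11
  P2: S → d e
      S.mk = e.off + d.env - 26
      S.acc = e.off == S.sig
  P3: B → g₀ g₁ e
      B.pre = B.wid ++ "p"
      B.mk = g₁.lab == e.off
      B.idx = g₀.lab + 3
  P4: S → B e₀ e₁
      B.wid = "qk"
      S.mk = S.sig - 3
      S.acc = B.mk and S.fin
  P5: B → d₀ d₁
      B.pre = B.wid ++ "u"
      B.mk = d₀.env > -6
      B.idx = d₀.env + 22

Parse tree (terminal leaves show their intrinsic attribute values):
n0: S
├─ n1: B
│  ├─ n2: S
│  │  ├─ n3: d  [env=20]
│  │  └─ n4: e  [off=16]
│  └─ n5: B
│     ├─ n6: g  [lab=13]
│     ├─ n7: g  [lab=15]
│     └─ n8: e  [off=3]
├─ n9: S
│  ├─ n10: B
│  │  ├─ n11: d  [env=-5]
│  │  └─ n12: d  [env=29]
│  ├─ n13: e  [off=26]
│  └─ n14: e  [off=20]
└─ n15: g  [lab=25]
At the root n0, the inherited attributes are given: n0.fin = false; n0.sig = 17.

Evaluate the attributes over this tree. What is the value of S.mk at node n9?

1. n0.fin = false  [given at root]
2. n0.sig = 17  [given at root]
3. n1.wid = "yy"  ["yy"]
4. n2.fin = true  [true]
5. n2.sig = -7  [-7]
6. n3.env = 20  [terminal]
7. n4.off = 16  [terminal]
8. n2.mk = 10  [e.off + d.env - 26]
9. n2.acc = false  [e.off == S.sig]
10. n5.wid = "zp"  ["zp"]
11. n6.lab = 13  [terminal]
12. n7.lab = 15  [terminal]
13. n8.off = 3  [terminal]
14. n5.pre = "zpp"  [B.wid ++ "p"]
15. n5.mk = false  [g₁.lab == e.off]
16. n5.idx = 16  [g₀.lab + 3]
17. n1.pre = "myy"  ["m" ++ B₀.wid]
18. n1.mk = true  [S.mk == 10]
19. n1.idx = -9  [len(B₀.wid) - 11]
20. n9.fin = true  [S₀.sig > 16]
21. n9.sig = 9  [len(B.pre) + 6]
22. n10.wid = "qk"  ["qk"]
23. n11.env = -5  [terminal]
24. n12.env = 29  [terminal]
25. n10.pre = "qku"  [B.wid ++ "u"]
26. n10.mk = true  [d₀.env > -6]
27. n10.idx = 17  [d₀.env + 22]
28. n13.off = 26  [terminal]
29. n14.off = 20  [terminal]
30. n9.mk = 6  [S.sig - 3]
31. n9.acc = true  [B.mk and S.fin]
32. n15.lab = 25  [terminal]
33. n0.mk = 16  [16]
34. n0.acc = false  [S₁.mk > 6]

6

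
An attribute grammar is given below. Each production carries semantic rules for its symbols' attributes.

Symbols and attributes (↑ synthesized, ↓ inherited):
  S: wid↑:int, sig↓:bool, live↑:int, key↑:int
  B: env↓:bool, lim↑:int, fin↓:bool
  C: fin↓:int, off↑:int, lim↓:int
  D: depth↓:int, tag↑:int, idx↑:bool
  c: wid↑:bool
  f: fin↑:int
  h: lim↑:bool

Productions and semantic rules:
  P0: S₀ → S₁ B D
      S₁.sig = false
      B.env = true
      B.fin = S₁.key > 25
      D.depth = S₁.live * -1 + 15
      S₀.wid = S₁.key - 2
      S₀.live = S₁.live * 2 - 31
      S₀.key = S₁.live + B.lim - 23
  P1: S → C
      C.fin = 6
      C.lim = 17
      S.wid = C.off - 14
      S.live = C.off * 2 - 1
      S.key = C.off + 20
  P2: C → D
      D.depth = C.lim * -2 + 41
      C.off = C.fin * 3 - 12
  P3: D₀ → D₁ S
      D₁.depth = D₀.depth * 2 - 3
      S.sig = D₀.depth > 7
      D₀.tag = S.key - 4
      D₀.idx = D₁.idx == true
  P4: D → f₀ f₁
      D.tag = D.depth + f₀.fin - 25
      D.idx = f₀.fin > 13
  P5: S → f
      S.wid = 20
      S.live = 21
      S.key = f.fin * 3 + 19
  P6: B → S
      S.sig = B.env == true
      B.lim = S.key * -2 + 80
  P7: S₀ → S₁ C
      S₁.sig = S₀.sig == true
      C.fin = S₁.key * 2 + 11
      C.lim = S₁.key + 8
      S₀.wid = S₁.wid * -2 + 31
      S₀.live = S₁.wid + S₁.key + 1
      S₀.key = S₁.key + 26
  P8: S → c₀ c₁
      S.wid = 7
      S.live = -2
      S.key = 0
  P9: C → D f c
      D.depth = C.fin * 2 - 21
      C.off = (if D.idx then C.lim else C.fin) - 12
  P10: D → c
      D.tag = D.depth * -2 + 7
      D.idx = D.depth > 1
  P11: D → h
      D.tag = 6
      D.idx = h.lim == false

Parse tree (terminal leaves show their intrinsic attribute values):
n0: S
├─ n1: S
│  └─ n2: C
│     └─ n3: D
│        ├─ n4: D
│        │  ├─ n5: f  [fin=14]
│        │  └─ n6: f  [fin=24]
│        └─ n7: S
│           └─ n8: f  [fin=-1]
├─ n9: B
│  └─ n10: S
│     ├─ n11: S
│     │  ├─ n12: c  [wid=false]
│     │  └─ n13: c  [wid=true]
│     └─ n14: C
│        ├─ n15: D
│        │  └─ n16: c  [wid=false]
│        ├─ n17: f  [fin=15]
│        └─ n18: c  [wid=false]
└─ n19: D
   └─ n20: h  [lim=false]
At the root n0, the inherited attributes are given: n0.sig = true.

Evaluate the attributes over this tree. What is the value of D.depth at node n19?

1. n0.sig = true  [given at root]
2. n1.sig = false  [false]
3. n2.fin = 6  [6]
4. n2.lim = 17  [17]
5. n3.depth = 7  [C.lim * -2 + 41]
6. n4.depth = 11  [D₀.depth * 2 - 3]
7. n5.fin = 14  [terminal]
8. n6.fin = 24  [terminal]
9. n4.tag = 0  [D.depth + f₀.fin - 25]
10. n4.idx = true  [f₀.fin > 13]
11. n7.sig = false  [D₀.depth > 7]
12. n8.fin = -1  [terminal]
13. n7.wid = 20  [20]
14. n7.live = 21  [21]
15. n7.key = 16  [f.fin * 3 + 19]
16. n3.tag = 12  [S.key - 4]
17. n3.idx = true  [D₁.idx == true]
18. n2.off = 6  [C.fin * 3 - 12]
19. n1.wid = -8  [C.off - 14]
20. n1.live = 11  [C.off * 2 - 1]
21. n1.key = 26  [C.off + 20]
22. n9.env = true  [true]
23. n9.fin = true  [S₁.key > 25]
24. n10.sig = true  [B.env == true]
25. n11.sig = true  [S₀.sig == true]
26. n12.wid = false  [terminal]
27. n13.wid = true  [terminal]
28. n11.wid = 7  [7]
29. n11.live = -2  [-2]
30. n11.key = 0  [0]
31. n14.fin = 11  [S₁.key * 2 + 11]
32. n14.lim = 8  [S₁.key + 8]
33. n15.depth = 1  [C.fin * 2 - 21]
34. n16.wid = false  [terminal]
35. n15.tag = 5  [D.depth * -2 + 7]
36. n15.idx = false  [D.depth > 1]
37. n17.fin = 15  [terminal]
38. n18.wid = false  [terminal]
39. n14.off = -1  [(if D.idx then C.lim else C.fin) - 12]
40. n10.wid = 17  [S₁.wid * -2 + 31]
41. n10.live = 8  [S₁.wid + S₁.key + 1]
42. n10.key = 26  [S₁.key + 26]
43. n9.lim = 28  [S.key * -2 + 80]
44. n19.depth = 4  [S₁.live * -1 + 15]
45. n20.lim = false  [terminal]
46. n19.tag = 6  [6]
47. n19.idx = true  [h.lim == false]
48. n0.wid = 24  [S₁.key - 2]
49. n0.live = -9  [S₁.live * 2 - 31]
50. n0.key = 16  [S₁.live + B.lim - 23]

4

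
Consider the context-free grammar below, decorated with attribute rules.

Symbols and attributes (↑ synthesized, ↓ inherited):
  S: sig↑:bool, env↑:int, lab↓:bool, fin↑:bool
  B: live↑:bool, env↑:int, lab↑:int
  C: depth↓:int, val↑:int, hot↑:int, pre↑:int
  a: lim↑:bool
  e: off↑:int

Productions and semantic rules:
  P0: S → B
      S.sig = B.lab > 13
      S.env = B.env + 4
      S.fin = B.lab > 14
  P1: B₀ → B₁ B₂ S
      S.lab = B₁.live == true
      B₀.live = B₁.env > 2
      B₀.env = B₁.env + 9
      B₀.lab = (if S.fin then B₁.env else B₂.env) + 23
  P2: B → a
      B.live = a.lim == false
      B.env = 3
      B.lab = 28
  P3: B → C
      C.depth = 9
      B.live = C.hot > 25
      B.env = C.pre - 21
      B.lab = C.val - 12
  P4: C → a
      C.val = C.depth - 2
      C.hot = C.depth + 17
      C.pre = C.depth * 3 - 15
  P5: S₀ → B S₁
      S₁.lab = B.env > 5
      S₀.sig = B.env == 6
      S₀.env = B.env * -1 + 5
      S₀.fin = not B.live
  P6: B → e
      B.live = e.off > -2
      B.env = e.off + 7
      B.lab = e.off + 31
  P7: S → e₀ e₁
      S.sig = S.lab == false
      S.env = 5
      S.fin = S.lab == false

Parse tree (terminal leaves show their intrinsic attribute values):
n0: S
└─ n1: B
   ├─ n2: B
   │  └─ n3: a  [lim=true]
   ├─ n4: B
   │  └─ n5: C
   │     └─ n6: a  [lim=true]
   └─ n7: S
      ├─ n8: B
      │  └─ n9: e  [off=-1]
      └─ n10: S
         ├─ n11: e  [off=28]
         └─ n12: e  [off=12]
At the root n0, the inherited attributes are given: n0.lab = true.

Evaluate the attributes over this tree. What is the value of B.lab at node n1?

1. n0.lab = true  [given at root]
2. n3.lim = true  [terminal]
3. n2.live = false  [a.lim == false]
4. n2.env = 3  [3]
5. n2.lab = 28  [28]
6. n5.depth = 9  [9]
7. n6.lim = true  [terminal]
8. n5.val = 7  [C.depth - 2]
9. n5.hot = 26  [C.depth + 17]
10. n5.pre = 12  [C.depth * 3 - 15]
11. n4.live = true  [C.hot > 25]
12. n4.env = -9  [C.pre - 21]
13. n4.lab = -5  [C.val - 12]
14. n7.lab = false  [B₁.live == true]
15. n9.off = -1  [terminal]
16. n8.live = true  [e.off > -2]
17. n8.env = 6  [e.off + 7]
18. n8.lab = 30  [e.off + 31]
19. n10.lab = true  [B.env > 5]
20. n11.off = 28  [terminal]
21. n12.off = 12  [terminal]
22. n10.sig = false  [S.lab == false]
23. n10.env = 5  [5]
24. n10.fin = false  [S.lab == false]
25. n7.sig = true  [B.env == 6]
26. n7.env = -1  [B.env * -1 + 5]
27. n7.fin = false  [not B.live]
28. n1.live = true  [B₁.env > 2]
29. n1.env = 12  [B₁.env + 9]
30. n1.lab = 14  [(if S.fin then B₁.env else B₂.env) + 23]
31. n0.sig = true  [B.lab > 13]
32. n0.env = 16  [B.env + 4]
33. n0.fin = false  [B.lab > 14]

14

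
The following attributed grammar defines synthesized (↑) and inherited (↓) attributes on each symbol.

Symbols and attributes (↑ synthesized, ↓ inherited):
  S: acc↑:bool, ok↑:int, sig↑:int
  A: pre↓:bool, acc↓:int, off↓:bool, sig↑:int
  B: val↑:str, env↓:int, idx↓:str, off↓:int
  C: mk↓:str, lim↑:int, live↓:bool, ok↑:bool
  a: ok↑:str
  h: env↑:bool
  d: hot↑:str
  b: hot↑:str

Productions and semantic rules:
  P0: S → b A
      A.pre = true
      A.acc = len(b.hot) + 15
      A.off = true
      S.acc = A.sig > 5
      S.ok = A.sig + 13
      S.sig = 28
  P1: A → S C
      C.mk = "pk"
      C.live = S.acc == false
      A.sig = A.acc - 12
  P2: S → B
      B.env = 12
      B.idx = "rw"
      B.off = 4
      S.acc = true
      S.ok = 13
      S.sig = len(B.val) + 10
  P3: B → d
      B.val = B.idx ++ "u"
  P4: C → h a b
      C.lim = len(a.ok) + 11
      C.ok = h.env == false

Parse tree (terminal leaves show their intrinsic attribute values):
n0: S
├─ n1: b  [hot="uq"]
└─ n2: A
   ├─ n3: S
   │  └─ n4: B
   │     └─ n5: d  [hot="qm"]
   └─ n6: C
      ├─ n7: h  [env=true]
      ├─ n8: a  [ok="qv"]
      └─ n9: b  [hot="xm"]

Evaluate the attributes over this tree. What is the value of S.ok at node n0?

1. n1.hot = "uq"  [terminal]
2. n2.pre = true  [true]
3. n2.acc = 17  [len(b.hot) + 15]
4. n2.off = true  [true]
5. n4.env = 12  [12]
6. n4.idx = "rw"  ["rw"]
7. n4.off = 4  [4]
8. n5.hot = "qm"  [terminal]
9. n4.val = "rwu"  [B.idx ++ "u"]
10. n3.acc = true  [true]
11. n3.ok = 13  [13]
12. n3.sig = 13  [len(B.val) + 10]
13. n6.mk = "pk"  ["pk"]
14. n6.live = false  [S.acc == false]
15. n7.env = true  [terminal]
16. n8.ok = "qv"  [terminal]
17. n9.hot = "xm"  [terminal]
18. n6.lim = 13  [len(a.ok) + 11]
19. n6.ok = false  [h.env == false]
20. n2.sig = 5  [A.acc - 12]
21. n0.acc = false  [A.sig > 5]
22. n0.ok = 18  [A.sig + 13]
23. n0.sig = 28  [28]

18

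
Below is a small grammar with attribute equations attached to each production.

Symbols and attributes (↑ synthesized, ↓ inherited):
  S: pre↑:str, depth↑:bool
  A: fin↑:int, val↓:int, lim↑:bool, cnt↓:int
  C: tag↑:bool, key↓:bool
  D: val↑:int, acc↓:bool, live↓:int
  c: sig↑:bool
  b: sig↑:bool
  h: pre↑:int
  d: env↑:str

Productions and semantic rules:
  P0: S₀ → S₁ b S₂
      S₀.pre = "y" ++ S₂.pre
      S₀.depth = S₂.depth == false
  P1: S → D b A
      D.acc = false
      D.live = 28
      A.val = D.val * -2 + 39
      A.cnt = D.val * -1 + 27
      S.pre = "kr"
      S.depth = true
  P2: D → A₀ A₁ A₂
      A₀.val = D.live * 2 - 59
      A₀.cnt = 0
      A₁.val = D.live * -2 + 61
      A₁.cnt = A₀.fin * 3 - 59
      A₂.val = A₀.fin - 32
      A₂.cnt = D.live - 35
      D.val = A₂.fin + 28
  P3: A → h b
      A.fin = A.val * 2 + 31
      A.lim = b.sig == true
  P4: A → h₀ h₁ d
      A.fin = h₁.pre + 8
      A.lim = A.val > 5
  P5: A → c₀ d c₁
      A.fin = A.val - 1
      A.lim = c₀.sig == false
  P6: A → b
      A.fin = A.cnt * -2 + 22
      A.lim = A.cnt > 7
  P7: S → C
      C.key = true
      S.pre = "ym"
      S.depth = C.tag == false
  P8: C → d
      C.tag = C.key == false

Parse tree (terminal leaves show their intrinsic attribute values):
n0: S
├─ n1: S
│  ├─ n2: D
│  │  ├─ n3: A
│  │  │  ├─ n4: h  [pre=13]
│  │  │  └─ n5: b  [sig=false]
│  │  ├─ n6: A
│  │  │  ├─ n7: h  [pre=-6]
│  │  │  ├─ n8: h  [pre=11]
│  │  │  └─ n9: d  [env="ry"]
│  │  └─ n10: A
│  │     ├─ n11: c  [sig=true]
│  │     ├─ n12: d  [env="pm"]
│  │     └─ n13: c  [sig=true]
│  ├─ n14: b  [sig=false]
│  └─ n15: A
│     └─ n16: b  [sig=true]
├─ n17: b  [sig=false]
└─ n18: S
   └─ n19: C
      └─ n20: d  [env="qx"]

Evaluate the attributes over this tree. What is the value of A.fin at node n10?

-8

1. n2.acc = false  [false]
2. n2.live = 28  [28]
3. n3.val = -3  [D.live * 2 - 59]
4. n3.cnt = 0  [0]
5. n4.pre = 13  [terminal]
6. n5.sig = false  [terminal]
7. n3.fin = 25  [A.val * 2 + 31]
8. n3.lim = false  [b.sig == true]
9. n6.val = 5  [D.live * -2 + 61]
10. n6.cnt = 16  [A₀.fin * 3 - 59]
11. n7.pre = -6  [terminal]
12. n8.pre = 11  [terminal]
13. n9.env = "ry"  [terminal]
14. n6.fin = 19  [h₁.pre + 8]
15. n6.lim = false  [A.val > 5]
16. n10.val = -7  [A₀.fin - 32]
17. n10.cnt = -7  [D.live - 35]
18. n11.sig = true  [terminal]
19. n12.env = "pm"  [terminal]
20. n13.sig = true  [terminal]
21. n10.fin = -8  [A.val - 1]
22. n10.lim = false  [c₀.sig == false]
23. n2.val = 20  [A₂.fin + 28]
24. n14.sig = false  [terminal]
25. n15.val = -1  [D.val * -2 + 39]
26. n15.cnt = 7  [D.val * -1 + 27]
27. n16.sig = true  [terminal]
28. n15.fin = 8  [A.cnt * -2 + 22]
29. n15.lim = false  [A.cnt > 7]
30. n1.pre = "kr"  ["kr"]
31. n1.depth = true  [true]
32. n17.sig = false  [terminal]
33. n19.key = true  [true]
34. n20.env = "qx"  [terminal]
35. n19.tag = false  [C.key == false]
36. n18.pre = "ym"  ["ym"]
37. n18.depth = true  [C.tag == false]
38. n0.pre = "yym"  ["y" ++ S₂.pre]
39. n0.depth = false  [S₂.depth == false]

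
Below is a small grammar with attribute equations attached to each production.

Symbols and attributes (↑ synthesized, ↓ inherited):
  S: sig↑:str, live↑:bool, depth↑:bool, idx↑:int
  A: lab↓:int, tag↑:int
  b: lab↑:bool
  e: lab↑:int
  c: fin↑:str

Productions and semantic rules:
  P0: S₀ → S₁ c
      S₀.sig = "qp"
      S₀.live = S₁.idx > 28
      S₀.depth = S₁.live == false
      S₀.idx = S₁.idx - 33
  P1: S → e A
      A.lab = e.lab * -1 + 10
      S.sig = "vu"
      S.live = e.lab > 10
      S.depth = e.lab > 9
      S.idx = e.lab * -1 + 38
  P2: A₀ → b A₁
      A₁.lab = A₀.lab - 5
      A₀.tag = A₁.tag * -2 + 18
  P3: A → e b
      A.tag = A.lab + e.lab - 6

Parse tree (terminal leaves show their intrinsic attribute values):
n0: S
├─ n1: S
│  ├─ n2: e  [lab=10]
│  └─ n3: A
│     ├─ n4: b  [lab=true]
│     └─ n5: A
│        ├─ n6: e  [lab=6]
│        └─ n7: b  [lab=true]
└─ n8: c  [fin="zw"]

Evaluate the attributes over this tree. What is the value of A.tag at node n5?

-5

1. n2.lab = 10  [terminal]
2. n3.lab = 0  [e.lab * -1 + 10]
3. n4.lab = true  [terminal]
4. n5.lab = -5  [A₀.lab - 5]
5. n6.lab = 6  [terminal]
6. n7.lab = true  [terminal]
7. n5.tag = -5  [A.lab + e.lab - 6]
8. n3.tag = 28  [A₁.tag * -2 + 18]
9. n1.sig = "vu"  ["vu"]
10. n1.live = false  [e.lab > 10]
11. n1.depth = true  [e.lab > 9]
12. n1.idx = 28  [e.lab * -1 + 38]
13. n8.fin = "zw"  [terminal]
14. n0.sig = "qp"  ["qp"]
15. n0.live = false  [S₁.idx > 28]
16. n0.depth = true  [S₁.live == false]
17. n0.idx = -5  [S₁.idx - 33]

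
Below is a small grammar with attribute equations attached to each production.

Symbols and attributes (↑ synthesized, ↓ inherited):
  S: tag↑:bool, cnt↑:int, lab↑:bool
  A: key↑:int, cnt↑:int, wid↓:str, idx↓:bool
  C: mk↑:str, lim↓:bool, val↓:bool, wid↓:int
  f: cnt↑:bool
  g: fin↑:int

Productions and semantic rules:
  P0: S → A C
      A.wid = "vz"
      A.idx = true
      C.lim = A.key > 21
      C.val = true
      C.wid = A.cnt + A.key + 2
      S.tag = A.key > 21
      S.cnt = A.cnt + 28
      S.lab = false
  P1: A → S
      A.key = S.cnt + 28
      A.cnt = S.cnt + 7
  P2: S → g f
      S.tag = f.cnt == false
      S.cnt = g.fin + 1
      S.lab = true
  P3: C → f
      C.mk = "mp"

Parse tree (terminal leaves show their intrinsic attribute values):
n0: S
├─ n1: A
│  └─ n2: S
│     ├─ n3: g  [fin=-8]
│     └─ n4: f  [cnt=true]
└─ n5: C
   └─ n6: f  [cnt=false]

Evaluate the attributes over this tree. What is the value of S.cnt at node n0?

28

1. n1.wid = "vz"  ["vz"]
2. n1.idx = true  [true]
3. n3.fin = -8  [terminal]
4. n4.cnt = true  [terminal]
5. n2.tag = false  [f.cnt == false]
6. n2.cnt = -7  [g.fin + 1]
7. n2.lab = true  [true]
8. n1.key = 21  [S.cnt + 28]
9. n1.cnt = 0  [S.cnt + 7]
10. n5.lim = false  [A.key > 21]
11. n5.val = true  [true]
12. n5.wid = 23  [A.cnt + A.key + 2]
13. n6.cnt = false  [terminal]
14. n5.mk = "mp"  ["mp"]
15. n0.tag = false  [A.key > 21]
16. n0.cnt = 28  [A.cnt + 28]
17. n0.lab = false  [false]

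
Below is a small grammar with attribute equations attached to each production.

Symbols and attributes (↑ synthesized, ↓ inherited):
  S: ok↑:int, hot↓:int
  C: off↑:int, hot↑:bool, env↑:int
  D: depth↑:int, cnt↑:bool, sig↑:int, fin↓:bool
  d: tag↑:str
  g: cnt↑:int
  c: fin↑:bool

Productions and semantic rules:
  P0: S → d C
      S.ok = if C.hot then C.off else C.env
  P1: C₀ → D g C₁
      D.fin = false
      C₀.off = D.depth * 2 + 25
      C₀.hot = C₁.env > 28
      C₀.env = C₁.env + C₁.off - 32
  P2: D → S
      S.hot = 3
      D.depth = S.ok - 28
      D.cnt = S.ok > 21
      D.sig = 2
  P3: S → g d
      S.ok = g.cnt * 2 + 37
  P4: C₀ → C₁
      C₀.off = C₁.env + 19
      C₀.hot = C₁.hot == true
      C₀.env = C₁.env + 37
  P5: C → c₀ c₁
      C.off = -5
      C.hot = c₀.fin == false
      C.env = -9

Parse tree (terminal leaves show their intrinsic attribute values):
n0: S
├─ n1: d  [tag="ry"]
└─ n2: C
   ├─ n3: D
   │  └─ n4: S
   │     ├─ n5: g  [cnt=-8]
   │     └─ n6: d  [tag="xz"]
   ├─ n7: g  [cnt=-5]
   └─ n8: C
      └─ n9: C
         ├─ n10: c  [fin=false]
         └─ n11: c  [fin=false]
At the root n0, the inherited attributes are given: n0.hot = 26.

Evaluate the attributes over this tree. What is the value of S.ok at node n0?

6

1. n0.hot = 26  [given at root]
2. n1.tag = "ry"  [terminal]
3. n3.fin = false  [false]
4. n4.hot = 3  [3]
5. n5.cnt = -8  [terminal]
6. n6.tag = "xz"  [terminal]
7. n4.ok = 21  [g.cnt * 2 + 37]
8. n3.depth = -7  [S.ok - 28]
9. n3.cnt = false  [S.ok > 21]
10. n3.sig = 2  [2]
11. n7.cnt = -5  [terminal]
12. n10.fin = false  [terminal]
13. n11.fin = false  [terminal]
14. n9.off = -5  [-5]
15. n9.hot = true  [c₀.fin == false]
16. n9.env = -9  [-9]
17. n8.off = 10  [C₁.env + 19]
18. n8.hot = true  [C₁.hot == true]
19. n8.env = 28  [C₁.env + 37]
20. n2.off = 11  [D.depth * 2 + 25]
21. n2.hot = false  [C₁.env > 28]
22. n2.env = 6  [C₁.env + C₁.off - 32]
23. n0.ok = 6  [if C.hot then C.off else C.env]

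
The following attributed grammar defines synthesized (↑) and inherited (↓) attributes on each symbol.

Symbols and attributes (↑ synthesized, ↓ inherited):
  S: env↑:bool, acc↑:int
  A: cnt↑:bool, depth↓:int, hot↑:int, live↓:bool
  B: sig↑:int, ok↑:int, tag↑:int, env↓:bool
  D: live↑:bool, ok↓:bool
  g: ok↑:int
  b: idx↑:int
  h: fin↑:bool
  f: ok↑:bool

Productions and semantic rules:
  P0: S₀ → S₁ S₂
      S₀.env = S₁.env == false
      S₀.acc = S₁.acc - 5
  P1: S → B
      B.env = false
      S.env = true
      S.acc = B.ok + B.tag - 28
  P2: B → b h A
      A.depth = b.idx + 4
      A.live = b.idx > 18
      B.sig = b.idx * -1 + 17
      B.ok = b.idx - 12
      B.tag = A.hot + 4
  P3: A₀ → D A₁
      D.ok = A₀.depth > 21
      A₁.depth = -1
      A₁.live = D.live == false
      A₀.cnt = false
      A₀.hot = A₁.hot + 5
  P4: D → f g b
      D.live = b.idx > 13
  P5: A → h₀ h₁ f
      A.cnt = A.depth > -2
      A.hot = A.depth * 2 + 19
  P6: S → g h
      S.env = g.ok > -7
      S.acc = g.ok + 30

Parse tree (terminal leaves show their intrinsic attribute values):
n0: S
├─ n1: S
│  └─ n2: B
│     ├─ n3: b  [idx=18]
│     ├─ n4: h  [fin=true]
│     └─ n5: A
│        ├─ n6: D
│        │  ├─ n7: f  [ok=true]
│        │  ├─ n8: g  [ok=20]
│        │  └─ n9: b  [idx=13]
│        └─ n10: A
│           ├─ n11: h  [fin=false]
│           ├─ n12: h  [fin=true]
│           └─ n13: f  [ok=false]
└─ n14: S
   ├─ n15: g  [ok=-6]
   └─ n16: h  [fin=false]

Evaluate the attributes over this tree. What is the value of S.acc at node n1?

4

1. n2.env = false  [false]
2. n3.idx = 18  [terminal]
3. n4.fin = true  [terminal]
4. n5.depth = 22  [b.idx + 4]
5. n5.live = false  [b.idx > 18]
6. n6.ok = true  [A₀.depth > 21]
7. n7.ok = true  [terminal]
8. n8.ok = 20  [terminal]
9. n9.idx = 13  [terminal]
10. n6.live = false  [b.idx > 13]
11. n10.depth = -1  [-1]
12. n10.live = true  [D.live == false]
13. n11.fin = false  [terminal]
14. n12.fin = true  [terminal]
15. n13.ok = false  [terminal]
16. n10.cnt = true  [A.depth > -2]
17. n10.hot = 17  [A.depth * 2 + 19]
18. n5.cnt = false  [false]
19. n5.hot = 22  [A₁.hot + 5]
20. n2.sig = -1  [b.idx * -1 + 17]
21. n2.ok = 6  [b.idx - 12]
22. n2.tag = 26  [A.hot + 4]
23. n1.env = true  [true]
24. n1.acc = 4  [B.ok + B.tag - 28]
25. n15.ok = -6  [terminal]
26. n16.fin = false  [terminal]
27. n14.env = true  [g.ok > -7]
28. n14.acc = 24  [g.ok + 30]
29. n0.env = false  [S₁.env == false]
30. n0.acc = -1  [S₁.acc - 5]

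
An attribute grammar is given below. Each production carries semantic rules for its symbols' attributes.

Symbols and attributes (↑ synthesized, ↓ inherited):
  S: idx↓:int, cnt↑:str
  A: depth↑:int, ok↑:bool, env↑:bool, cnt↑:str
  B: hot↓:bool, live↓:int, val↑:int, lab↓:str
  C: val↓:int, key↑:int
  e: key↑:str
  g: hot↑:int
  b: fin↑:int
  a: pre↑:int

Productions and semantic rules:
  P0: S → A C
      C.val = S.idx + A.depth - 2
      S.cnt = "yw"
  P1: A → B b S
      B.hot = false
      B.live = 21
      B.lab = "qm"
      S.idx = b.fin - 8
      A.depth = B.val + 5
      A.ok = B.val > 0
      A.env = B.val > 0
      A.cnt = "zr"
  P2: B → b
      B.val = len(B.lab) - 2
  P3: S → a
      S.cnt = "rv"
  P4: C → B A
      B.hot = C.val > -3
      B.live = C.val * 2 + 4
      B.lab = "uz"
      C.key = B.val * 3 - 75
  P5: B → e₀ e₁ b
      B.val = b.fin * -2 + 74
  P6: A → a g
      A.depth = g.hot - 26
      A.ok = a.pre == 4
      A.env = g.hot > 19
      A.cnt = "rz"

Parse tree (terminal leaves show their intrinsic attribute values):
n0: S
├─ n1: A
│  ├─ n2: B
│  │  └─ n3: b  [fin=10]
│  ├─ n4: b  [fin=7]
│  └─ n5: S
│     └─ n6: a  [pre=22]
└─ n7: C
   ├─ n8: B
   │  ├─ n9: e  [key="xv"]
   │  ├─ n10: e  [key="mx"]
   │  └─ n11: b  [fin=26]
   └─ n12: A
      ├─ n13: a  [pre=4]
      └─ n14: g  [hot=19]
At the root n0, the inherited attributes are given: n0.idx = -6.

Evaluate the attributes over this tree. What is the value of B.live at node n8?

-2

1. n0.idx = -6  [given at root]
2. n2.hot = false  [false]
3. n2.live = 21  [21]
4. n2.lab = "qm"  ["qm"]
5. n3.fin = 10  [terminal]
6. n2.val = 0  [len(B.lab) - 2]
7. n4.fin = 7  [terminal]
8. n5.idx = -1  [b.fin - 8]
9. n6.pre = 22  [terminal]
10. n5.cnt = "rv"  ["rv"]
11. n1.depth = 5  [B.val + 5]
12. n1.ok = false  [B.val > 0]
13. n1.env = false  [B.val > 0]
14. n1.cnt = "zr"  ["zr"]
15. n7.val = -3  [S.idx + A.depth - 2]
16. n8.hot = false  [C.val > -3]
17. n8.live = -2  [C.val * 2 + 4]
18. n8.lab = "uz"  ["uz"]
19. n9.key = "xv"  [terminal]
20. n10.key = "mx"  [terminal]
21. n11.fin = 26  [terminal]
22. n8.val = 22  [b.fin * -2 + 74]
23. n13.pre = 4  [terminal]
24. n14.hot = 19  [terminal]
25. n12.depth = -7  [g.hot - 26]
26. n12.ok = true  [a.pre == 4]
27. n12.env = false  [g.hot > 19]
28. n12.cnt = "rz"  ["rz"]
29. n7.key = -9  [B.val * 3 - 75]
30. n0.cnt = "yw"  ["yw"]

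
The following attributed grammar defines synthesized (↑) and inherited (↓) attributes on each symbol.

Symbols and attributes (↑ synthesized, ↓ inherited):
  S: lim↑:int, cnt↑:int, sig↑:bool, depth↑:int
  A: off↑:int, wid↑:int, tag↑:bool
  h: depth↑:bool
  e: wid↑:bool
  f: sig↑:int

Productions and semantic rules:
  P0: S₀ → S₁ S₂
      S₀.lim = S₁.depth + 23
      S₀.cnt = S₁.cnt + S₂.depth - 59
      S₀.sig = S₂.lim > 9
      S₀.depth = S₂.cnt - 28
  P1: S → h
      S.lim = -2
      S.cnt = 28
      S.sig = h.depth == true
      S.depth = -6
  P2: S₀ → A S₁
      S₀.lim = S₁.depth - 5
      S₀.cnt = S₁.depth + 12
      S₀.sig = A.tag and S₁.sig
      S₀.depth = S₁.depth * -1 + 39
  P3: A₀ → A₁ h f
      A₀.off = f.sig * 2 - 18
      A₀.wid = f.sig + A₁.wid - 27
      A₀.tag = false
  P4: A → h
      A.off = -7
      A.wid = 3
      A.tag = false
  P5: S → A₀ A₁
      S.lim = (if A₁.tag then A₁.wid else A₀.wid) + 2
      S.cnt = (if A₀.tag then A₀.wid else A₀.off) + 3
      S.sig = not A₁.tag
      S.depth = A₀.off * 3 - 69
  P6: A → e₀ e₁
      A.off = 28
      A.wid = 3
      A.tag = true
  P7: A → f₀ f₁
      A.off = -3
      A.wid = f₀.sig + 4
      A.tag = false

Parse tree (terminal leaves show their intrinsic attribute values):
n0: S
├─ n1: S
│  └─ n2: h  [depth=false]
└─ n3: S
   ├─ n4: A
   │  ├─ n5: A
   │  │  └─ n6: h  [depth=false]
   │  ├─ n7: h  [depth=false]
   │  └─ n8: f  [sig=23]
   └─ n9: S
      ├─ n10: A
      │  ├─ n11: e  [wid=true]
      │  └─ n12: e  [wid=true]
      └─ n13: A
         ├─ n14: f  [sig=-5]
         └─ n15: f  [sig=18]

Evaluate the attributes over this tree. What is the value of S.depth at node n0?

-1

1. n2.depth = false  [terminal]
2. n1.lim = -2  [-2]
3. n1.cnt = 28  [28]
4. n1.sig = false  [h.depth == true]
5. n1.depth = -6  [-6]
6. n6.depth = false  [terminal]
7. n5.off = -7  [-7]
8. n5.wid = 3  [3]
9. n5.tag = false  [false]
10. n7.depth = false  [terminal]
11. n8.sig = 23  [terminal]
12. n4.off = 28  [f.sig * 2 - 18]
13. n4.wid = -1  [f.sig + A₁.wid - 27]
14. n4.tag = false  [false]
15. n11.wid = true  [terminal]
16. n12.wid = true  [terminal]
17. n10.off = 28  [28]
18. n10.wid = 3  [3]
19. n10.tag = true  [true]
20. n14.sig = -5  [terminal]
21. n15.sig = 18  [terminal]
22. n13.off = -3  [-3]
23. n13.wid = -1  [f₀.sig + 4]
24. n13.tag = false  [false]
25. n9.lim = 5  [(if A₁.tag then A₁.wid else A₀.wid) + 2]
26. n9.cnt = 6  [(if A₀.tag then A₀.wid else A₀.off) + 3]
27. n9.sig = true  [not A₁.tag]
28. n9.depth = 15  [A₀.off * 3 - 69]
29. n3.lim = 10  [S₁.depth - 5]
30. n3.cnt = 27  [S₁.depth + 12]
31. n3.sig = false  [A.tag and S₁.sig]
32. n3.depth = 24  [S₁.depth * -1 + 39]
33. n0.lim = 17  [S₁.depth + 23]
34. n0.cnt = -7  [S₁.cnt + S₂.depth - 59]
35. n0.sig = true  [S₂.lim > 9]
36. n0.depth = -1  [S₂.cnt - 28]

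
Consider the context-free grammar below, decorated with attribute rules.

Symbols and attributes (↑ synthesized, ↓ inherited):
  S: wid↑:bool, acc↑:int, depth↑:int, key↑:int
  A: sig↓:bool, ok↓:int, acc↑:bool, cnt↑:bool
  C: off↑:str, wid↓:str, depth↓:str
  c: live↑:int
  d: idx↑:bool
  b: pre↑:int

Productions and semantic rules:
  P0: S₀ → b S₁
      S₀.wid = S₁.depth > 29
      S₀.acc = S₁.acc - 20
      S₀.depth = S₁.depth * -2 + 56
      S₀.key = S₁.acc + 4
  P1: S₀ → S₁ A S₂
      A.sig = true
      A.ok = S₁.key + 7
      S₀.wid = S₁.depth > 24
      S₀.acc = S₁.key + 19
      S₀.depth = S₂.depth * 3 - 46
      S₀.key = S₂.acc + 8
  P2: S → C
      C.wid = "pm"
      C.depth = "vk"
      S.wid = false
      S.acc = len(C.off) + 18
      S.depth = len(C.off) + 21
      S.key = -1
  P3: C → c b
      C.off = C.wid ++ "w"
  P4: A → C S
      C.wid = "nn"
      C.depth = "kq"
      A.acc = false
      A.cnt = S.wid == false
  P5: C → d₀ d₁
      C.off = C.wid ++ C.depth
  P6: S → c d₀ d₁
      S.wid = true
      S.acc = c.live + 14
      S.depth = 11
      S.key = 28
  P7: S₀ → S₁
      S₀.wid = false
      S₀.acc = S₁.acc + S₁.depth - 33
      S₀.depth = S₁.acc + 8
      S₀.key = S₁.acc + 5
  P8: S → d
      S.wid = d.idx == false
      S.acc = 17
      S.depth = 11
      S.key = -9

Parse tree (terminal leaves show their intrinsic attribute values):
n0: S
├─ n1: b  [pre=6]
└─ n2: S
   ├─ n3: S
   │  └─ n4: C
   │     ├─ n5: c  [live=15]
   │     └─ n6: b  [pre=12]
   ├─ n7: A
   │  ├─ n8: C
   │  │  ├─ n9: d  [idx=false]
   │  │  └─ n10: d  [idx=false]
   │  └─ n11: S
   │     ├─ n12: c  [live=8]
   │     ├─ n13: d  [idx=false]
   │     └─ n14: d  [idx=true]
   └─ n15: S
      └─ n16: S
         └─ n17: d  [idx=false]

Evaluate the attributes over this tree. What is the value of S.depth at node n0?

-2

1. n1.pre = 6  [terminal]
2. n4.wid = "pm"  ["pm"]
3. n4.depth = "vk"  ["vk"]
4. n5.live = 15  [terminal]
5. n6.pre = 12  [terminal]
6. n4.off = "pmw"  [C.wid ++ "w"]
7. n3.wid = false  [false]
8. n3.acc = 21  [len(C.off) + 18]
9. n3.depth = 24  [len(C.off) + 21]
10. n3.key = -1  [-1]
11. n7.sig = true  [true]
12. n7.ok = 6  [S₁.key + 7]
13. n8.wid = "nn"  ["nn"]
14. n8.depth = "kq"  ["kq"]
15. n9.idx = false  [terminal]
16. n10.idx = false  [terminal]
17. n8.off = "nnkq"  [C.wid ++ C.depth]
18. n12.live = 8  [terminal]
19. n13.idx = false  [terminal]
20. n14.idx = true  [terminal]
21. n11.wid = true  [true]
22. n11.acc = 22  [c.live + 14]
23. n11.depth = 11  [11]
24. n11.key = 28  [28]
25. n7.acc = false  [false]
26. n7.cnt = false  [S.wid == false]
27. n17.idx = false  [terminal]
28. n16.wid = true  [d.idx == false]
29. n16.acc = 17  [17]
30. n16.depth = 11  [11]
31. n16.key = -9  [-9]
32. n15.wid = false  [false]
33. n15.acc = -5  [S₁.acc + S₁.depth - 33]
34. n15.depth = 25  [S₁.acc + 8]
35. n15.key = 22  [S₁.acc + 5]
36. n2.wid = false  [S₁.depth > 24]
37. n2.acc = 18  [S₁.key + 19]
38. n2.depth = 29  [S₂.depth * 3 - 46]
39. n2.key = 3  [S₂.acc + 8]
40. n0.wid = false  [S₁.depth > 29]
41. n0.acc = -2  [S₁.acc - 20]
42. n0.depth = -2  [S₁.depth * -2 + 56]
43. n0.key = 22  [S₁.acc + 4]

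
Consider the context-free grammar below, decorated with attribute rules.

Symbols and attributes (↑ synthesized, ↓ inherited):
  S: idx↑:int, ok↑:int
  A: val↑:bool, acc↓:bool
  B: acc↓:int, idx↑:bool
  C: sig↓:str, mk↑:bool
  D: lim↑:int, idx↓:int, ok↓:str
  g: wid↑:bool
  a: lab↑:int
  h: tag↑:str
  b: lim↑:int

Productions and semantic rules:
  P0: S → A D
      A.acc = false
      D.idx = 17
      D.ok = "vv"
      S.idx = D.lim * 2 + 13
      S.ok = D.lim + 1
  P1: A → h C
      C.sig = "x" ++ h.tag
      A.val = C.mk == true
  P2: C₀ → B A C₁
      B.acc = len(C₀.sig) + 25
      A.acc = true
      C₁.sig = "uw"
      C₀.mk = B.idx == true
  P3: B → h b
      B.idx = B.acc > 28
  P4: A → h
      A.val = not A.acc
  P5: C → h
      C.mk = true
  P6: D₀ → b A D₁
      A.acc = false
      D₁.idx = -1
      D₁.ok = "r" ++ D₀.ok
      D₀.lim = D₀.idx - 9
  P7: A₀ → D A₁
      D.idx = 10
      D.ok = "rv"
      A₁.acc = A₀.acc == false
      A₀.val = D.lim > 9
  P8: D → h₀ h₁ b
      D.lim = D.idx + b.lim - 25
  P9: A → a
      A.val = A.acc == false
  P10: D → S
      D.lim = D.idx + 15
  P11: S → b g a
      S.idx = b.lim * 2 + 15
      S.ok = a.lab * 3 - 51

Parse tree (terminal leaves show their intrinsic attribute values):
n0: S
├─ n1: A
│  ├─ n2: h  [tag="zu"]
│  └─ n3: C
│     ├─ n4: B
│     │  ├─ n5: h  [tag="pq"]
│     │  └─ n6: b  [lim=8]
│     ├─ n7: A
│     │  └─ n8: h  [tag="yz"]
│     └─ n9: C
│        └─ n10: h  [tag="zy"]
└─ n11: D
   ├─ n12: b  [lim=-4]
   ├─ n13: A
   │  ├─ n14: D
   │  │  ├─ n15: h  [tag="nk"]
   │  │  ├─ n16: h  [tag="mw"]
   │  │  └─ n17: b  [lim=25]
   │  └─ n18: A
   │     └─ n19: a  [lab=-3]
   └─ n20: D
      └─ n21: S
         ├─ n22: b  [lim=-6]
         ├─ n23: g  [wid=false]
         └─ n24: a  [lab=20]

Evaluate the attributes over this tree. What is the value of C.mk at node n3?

1. n1.acc = false  [false]
2. n2.tag = "zu"  [terminal]
3. n3.sig = "xzu"  ["x" ++ h.tag]
4. n4.acc = 28  [len(C₀.sig) + 25]
5. n5.tag = "pq"  [terminal]
6. n6.lim = 8  [terminal]
7. n4.idx = false  [B.acc > 28]
8. n7.acc = true  [true]
9. n8.tag = "yz"  [terminal]
10. n7.val = false  [not A.acc]
11. n9.sig = "uw"  ["uw"]
12. n10.tag = "zy"  [terminal]
13. n9.mk = true  [true]
14. n3.mk = false  [B.idx == true]
15. n1.val = false  [C.mk == true]
16. n11.idx = 17  [17]
17. n11.ok = "vv"  ["vv"]
18. n12.lim = -4  [terminal]
19. n13.acc = false  [false]
20. n14.idx = 10  [10]
21. n14.ok = "rv"  ["rv"]
22. n15.tag = "nk"  [terminal]
23. n16.tag = "mw"  [terminal]
24. n17.lim = 25  [terminal]
25. n14.lim = 10  [D.idx + b.lim - 25]
26. n18.acc = true  [A₀.acc == false]
27. n19.lab = -3  [terminal]
28. n18.val = false  [A.acc == false]
29. n13.val = true  [D.lim > 9]
30. n20.idx = -1  [-1]
31. n20.ok = "rvv"  ["r" ++ D₀.ok]
32. n22.lim = -6  [terminal]
33. n23.wid = false  [terminal]
34. n24.lab = 20  [terminal]
35. n21.idx = 3  [b.lim * 2 + 15]
36. n21.ok = 9  [a.lab * 3 - 51]
37. n20.lim = 14  [D.idx + 15]
38. n11.lim = 8  [D₀.idx - 9]
39. n0.idx = 29  [D.lim * 2 + 13]
40. n0.ok = 9  [D.lim + 1]

false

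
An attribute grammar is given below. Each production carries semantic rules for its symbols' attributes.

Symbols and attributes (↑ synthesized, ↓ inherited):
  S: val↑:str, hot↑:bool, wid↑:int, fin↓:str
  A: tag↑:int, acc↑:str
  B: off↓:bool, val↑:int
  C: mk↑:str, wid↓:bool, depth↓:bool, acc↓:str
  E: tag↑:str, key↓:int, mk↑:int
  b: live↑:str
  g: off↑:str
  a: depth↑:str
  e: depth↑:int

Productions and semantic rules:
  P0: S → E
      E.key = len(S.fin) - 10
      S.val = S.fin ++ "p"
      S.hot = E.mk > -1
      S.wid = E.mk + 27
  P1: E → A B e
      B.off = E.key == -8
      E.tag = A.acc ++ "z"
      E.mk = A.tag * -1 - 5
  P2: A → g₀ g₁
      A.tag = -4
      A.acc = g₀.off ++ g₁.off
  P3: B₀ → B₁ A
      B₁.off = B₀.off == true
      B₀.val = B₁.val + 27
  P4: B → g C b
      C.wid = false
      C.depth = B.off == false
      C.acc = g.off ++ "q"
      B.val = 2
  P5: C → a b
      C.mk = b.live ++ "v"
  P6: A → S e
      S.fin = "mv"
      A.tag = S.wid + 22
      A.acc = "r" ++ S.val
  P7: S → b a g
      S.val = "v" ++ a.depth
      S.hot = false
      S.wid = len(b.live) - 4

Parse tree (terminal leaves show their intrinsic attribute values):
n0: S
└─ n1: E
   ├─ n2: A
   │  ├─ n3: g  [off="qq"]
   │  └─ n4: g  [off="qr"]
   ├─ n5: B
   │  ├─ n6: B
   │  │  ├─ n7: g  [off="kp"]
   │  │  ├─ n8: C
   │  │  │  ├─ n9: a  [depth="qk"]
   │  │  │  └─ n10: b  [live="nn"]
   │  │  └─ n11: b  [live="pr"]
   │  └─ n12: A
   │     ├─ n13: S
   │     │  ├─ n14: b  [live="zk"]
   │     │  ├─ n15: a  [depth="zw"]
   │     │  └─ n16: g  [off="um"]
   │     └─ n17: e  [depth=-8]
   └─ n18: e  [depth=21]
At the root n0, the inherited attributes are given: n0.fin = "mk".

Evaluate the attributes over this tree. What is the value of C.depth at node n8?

false

1. n0.fin = "mk"  [given at root]
2. n1.key = -8  [len(S.fin) - 10]
3. n3.off = "qq"  [terminal]
4. n4.off = "qr"  [terminal]
5. n2.tag = -4  [-4]
6. n2.acc = "qqqr"  [g₀.off ++ g₁.off]
7. n5.off = true  [E.key == -8]
8. n6.off = true  [B₀.off == true]
9. n7.off = "kp"  [terminal]
10. n8.wid = false  [false]
11. n8.depth = false  [B.off == false]
12. n8.acc = "kpq"  [g.off ++ "q"]
13. n9.depth = "qk"  [terminal]
14. n10.live = "nn"  [terminal]
15. n8.mk = "nnv"  [b.live ++ "v"]
16. n11.live = "pr"  [terminal]
17. n6.val = 2  [2]
18. n13.fin = "mv"  ["mv"]
19. n14.live = "zk"  [terminal]
20. n15.depth = "zw"  [terminal]
21. n16.off = "um"  [terminal]
22. n13.val = "vzw"  ["v" ++ a.depth]
23. n13.hot = false  [false]
24. n13.wid = -2  [len(b.live) - 4]
25. n17.depth = -8  [terminal]
26. n12.tag = 20  [S.wid + 22]
27. n12.acc = "rvzw"  ["r" ++ S.val]
28. n5.val = 29  [B₁.val + 27]
29. n18.depth = 21  [terminal]
30. n1.tag = "qqqrz"  [A.acc ++ "z"]
31. n1.mk = -1  [A.tag * -1 - 5]
32. n0.val = "mkp"  [S.fin ++ "p"]
33. n0.hot = false  [E.mk > -1]
34. n0.wid = 26  [E.mk + 27]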